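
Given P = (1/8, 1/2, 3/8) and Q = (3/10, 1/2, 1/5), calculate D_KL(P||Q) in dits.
0.0548 dits

KL divergence: D_KL(P||Q) = Σ p(x) log(p(x)/q(x))

Computing term by term:
  x=0: 1/8 × log_10[(1/8)/(3/10)] = 1/8 × -0.3802 = -0.0475
  x=1: 1/2 × log_10[(1/2)/(1/2)] = 1/2 × 0.0000 = 0.0000
  x=2: 3/8 × log_10[(3/8)/(1/5)] = 3/8 × 0.2730 = 0.1024

D_KL(P||Q) = 0.0548 dits

Note: KL divergence is always non-negative and equals 0 iff P = Q.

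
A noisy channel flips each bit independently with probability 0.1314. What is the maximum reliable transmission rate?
0.4387 bits

For a binary symmetric channel (BSC) with error probability p:
Capacity C = 1 - H(p) bits per symbol

where H(p) = -p log₂(p) - (1-p) log₂(1-p) is the binary entropy function.

H(0.1314) = 0.5613 bits
C = 1 - 0.5613 = 0.4387 bits per symbol

This means we can reliably transmit up to 0.4387 bits of information per channel use.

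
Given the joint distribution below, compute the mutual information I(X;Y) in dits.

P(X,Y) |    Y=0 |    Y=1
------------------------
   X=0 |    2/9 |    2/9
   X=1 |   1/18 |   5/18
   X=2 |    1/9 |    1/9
0.0243 dits

Mutual information: I(X;Y) = H(X) + H(Y) - H(X,Y)

Marginals:
P(X) = (4/9, 1/3, 2/9), H(X) = 0.4607 dits
P(Y) = (7/18, 11/18), H(Y) = 0.2902 dits

Joint entropy: H(X,Y) = 0.7266 dits

I(X;Y) = 0.4607 + 0.2902 - 0.7266 = 0.0243 dits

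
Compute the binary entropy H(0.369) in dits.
0.2859 dits

The binary entropy function is:
H(p) = -p log(p) - (1-p) log(1-p)

H(0.369) = -0.369 × log_10(0.369) - 0.631 × log_10(0.631)
H(0.369) = 0.2859 dits

Note: Binary entropy is maximized at p=0.5 (H=1 bit) and minimized at p=0 or p=1 (H=0).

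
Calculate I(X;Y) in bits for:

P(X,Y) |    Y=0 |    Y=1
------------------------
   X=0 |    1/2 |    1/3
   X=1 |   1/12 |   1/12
0.0041 bits

Mutual information: I(X;Y) = H(X) + H(Y) - H(X,Y)

Marginals:
P(X) = (5/6, 1/6), H(X) = 0.6500 bits
P(Y) = (7/12, 5/12), H(Y) = 0.9799 bits

Joint entropy: H(X,Y) = 1.6258 bits

I(X;Y) = 0.6500 + 0.9799 - 1.6258 = 0.0041 bits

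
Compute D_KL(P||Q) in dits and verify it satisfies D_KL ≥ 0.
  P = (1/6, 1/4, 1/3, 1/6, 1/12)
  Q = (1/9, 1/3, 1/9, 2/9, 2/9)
0.1008 dits

KL divergence satisfies the Gibbs inequality: D_KL(P||Q) ≥ 0 for all distributions P, Q.

D_KL(P||Q) = Σ p(x) log(p(x)/q(x))
Term by term:
  x=0: 1/6 × log_10[(1/6)/(1/9)] = 0.0293
  x=1: 1/4 × log_10[(1/4)/(1/3)] = -0.0312
  x=2: 1/3 × log_10[(1/3)/(1/9)] = 0.1590
  x=3: 1/6 × log_10[(1/6)/(2/9)] = -0.0208
  x=4: 1/12 × log_10[(1/12)/(2/9)] = -0.0355
D_KL(P||Q) = 0.1008 dits

D_KL(P||Q) = 0.1008 ≥ 0 ✓

This non-negativity is a fundamental property: relative entropy cannot be negative because it measures how different Q is from P.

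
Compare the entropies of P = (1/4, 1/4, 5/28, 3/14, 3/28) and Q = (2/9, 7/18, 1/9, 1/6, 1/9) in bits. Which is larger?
P

Computing entropies in bits:
H(P) = 2.2653
H(Q) = 2.1473

Distribution P has higher entropy.

Intuition: The distribution closer to uniform (more spread out) has higher entropy.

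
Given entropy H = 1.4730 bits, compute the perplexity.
2.7760

Perplexity is 2^H (or exp(H) for natural log).

H = 1.4730 bits
Perplexity = 2^1.4730 = 2.7760

Interpretation: The model's uncertainty is equivalent to choosing uniformly among 2.8 options.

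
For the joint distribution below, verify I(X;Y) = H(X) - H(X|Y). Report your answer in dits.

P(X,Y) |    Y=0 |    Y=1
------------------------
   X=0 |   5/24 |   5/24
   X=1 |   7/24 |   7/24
I(X;Y) = 0.0000 dits

Mutual information has multiple equivalent forms:
- I(X;Y) = H(X) - H(X|Y)
- I(X;Y) = H(Y) - H(Y|X)
- I(X;Y) = H(X) + H(Y) - H(X,Y)

Computing all quantities:
H(X) = 0.2950, H(Y) = 0.3010, H(X,Y) = 0.5960
H(X|Y) = 0.2950, H(Y|X) = 0.3010

Verification:
H(X) - H(X|Y) = 0.2950 - 0.2950 = 0.0000
H(Y) - H(Y|X) = 0.3010 - 0.3010 = 0.0000
H(X) + H(Y) - H(X,Y) = 0.2950 + 0.3010 - 0.5960 = 0.0000

All forms give I(X;Y) = 0.0000 dits. ✓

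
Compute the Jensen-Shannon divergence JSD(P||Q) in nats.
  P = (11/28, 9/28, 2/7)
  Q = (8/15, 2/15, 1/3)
0.0263 nats

Jensen-Shannon divergence is:
JSD(P||Q) = 0.5 × D_KL(P||M) + 0.5 × D_KL(Q||M)
where M = 0.5 × (P + Q) is the mixture distribution.

M = 0.5 × (11/28, 9/28, 2/7) + 0.5 × (8/15, 2/15, 1/3) = (0.463095, 0.227381, 0.309524)

D_KL(P||M) = 0.0238 nats
D_KL(Q||M) = 0.0288 nats

JSD(P||Q) = 0.5 × 0.0238 + 0.5 × 0.0288 = 0.0263 nats

Unlike KL divergence, JSD is symmetric and bounded: 0 ≤ JSD ≤ log(2).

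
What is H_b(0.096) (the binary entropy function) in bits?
0.4562 bits

The binary entropy function is:
H(p) = -p log(p) - (1-p) log(1-p)

H(0.096) = -0.096 × log_2(0.096) - 0.904 × log_2(0.904)
H(0.096) = 0.4562 bits

Note: Binary entropy is maximized at p=0.5 (H=1 bit) and minimized at p=0 or p=1 (H=0).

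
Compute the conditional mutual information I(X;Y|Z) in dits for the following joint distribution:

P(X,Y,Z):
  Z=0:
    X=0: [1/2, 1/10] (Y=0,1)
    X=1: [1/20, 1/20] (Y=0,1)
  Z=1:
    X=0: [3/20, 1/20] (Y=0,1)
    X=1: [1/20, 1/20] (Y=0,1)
0.0144 dits

Conditional mutual information: I(X;Y|Z) = H(X|Z) + H(Y|Z) - H(X,Y|Z)

H(Z) = 0.2653
H(X,Z) = 0.4729 → H(X|Z) = 0.2076
H(Y,Z) = 0.5062 → H(Y|Z) = 0.2409
H(X,Y,Z) = 0.6994 → H(X,Y|Z) = 0.4341

I(X;Y|Z) = 0.2076 + 0.2409 - 0.4341 = 0.0144 dits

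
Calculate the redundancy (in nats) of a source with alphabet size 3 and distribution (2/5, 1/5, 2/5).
0.0437 nats

Redundancy measures how far a source is from maximum entropy:
R = H_max - H(X)

Maximum entropy for 3 symbols: H_max = log_e(3) = 1.0986 nats
Actual entropy: H(X) = 1.0549 nats
Redundancy: R = 1.0986 - 1.0549 = 0.0437 nats

This redundancy represents potential for compression: the source could be compressed by 0.0437 nats per symbol.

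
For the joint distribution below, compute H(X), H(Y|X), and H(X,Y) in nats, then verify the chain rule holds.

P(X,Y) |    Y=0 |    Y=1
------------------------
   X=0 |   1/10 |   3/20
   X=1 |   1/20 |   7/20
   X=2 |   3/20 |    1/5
H(X,Y) = 1.6385, H(X) = 1.0805, H(Y|X) = 0.5580 (all in nats)

Chain rule: H(X,Y) = H(X) + H(Y|X)

Left side — joint entropy directly:
H(X,Y) = -Σ p(x,y) log p(x,y) = 1.6385 nats

Right side — compute H(Y|X) from the conditional distributions:
P(X) = (1/4, 2/5, 7/20), so H(X) = 1.0805 nats
H(Y|X) = Σ_x P(X=x) · H(Y|X=x):
  P(Y|X=0) = (2/5, 3/5), H(Y|X=0) = 0.6730, weight P(X=0) = 1/4
  P(Y|X=1) = (1/8, 7/8), H(Y|X=1) = 0.3768, weight P(X=1) = 2/5
  P(Y|X=2) = (3/7, 4/7), H(Y|X=2) = 0.6829, weight P(X=2) = 7/20
H(Y|X) = 0.5580 nats

H(X) + H(Y|X) = 1.0805 + 0.5580 = 1.6385 nats

Both sides equal 1.6385 nats. ✓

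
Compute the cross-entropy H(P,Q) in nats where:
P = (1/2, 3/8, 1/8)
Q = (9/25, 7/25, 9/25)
1.1159 nats

Cross-entropy: H(P,Q) = -Σ p(x) log q(x)

Alternatively: H(P,Q) = H(P) + D_KL(P||Q)
H(P) = 0.9743 nats
D_KL(P||Q) = 0.1416 nats

H(P,Q) = 0.9743 + 0.1416 = 1.1159 nats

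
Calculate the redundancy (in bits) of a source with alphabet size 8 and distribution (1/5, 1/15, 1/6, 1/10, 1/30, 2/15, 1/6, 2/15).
0.1426 bits

Redundancy measures how far a source is from maximum entropy:
R = H_max - H(X)

Maximum entropy for 8 symbols: H_max = log_2(8) = 3.0000 bits
Actual entropy: H(X) = 2.8574 bits
Redundancy: R = 3.0000 - 2.8574 = 0.1426 bits

This redundancy represents potential for compression: the source could be compressed by 0.1426 bits per symbol.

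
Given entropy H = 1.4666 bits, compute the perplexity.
2.7637

Perplexity is 2^H (or exp(H) for natural log).

H = 1.4666 bits
Perplexity = 2^1.4666 = 2.7637

Interpretation: The model's uncertainty is equivalent to choosing uniformly among 2.8 options.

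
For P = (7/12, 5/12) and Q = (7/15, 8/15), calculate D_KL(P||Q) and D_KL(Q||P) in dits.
D_KL(P||Q) = 0.0119, D_KL(Q||P) = 0.0120

KL divergence is not symmetric: D_KL(P||Q) ≠ D_KL(Q||P) in general.

D_KL(P||Q) = 0.0119 dits
D_KL(Q||P) = 0.0120 dits

No, they are not equal!

This asymmetry is why KL divergence is not a true distance metric.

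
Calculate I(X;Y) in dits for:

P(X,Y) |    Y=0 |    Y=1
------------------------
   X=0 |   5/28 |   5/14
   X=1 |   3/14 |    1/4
0.0037 dits

Mutual information: I(X;Y) = H(X) + H(Y) - H(X,Y)

Marginals:
P(X) = (15/28, 13/28), H(X) = 0.2999 dits
P(Y) = (11/28, 17/28), H(Y) = 0.2910 dits

Joint entropy: H(X,Y) = 0.5872 dits

I(X;Y) = 0.2999 + 0.2910 - 0.5872 = 0.0037 dits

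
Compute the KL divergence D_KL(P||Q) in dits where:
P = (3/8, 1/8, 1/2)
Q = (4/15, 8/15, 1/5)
0.1757 dits

KL divergence: D_KL(P||Q) = Σ p(x) log(p(x)/q(x))

Computing term by term:
  x=0: 3/8 × log_10[(3/8)/(4/15)] = 3/8 × 0.1481 = 0.0555
  x=1: 1/8 × log_10[(1/8)/(8/15)] = 1/8 × -0.6301 = -0.0788
  x=2: 1/2 × log_10[(1/2)/(1/5)] = 1/2 × 0.3979 = 0.1990

D_KL(P||Q) = 0.1757 dits

Note: KL divergence is always non-negative and equals 0 iff P = Q.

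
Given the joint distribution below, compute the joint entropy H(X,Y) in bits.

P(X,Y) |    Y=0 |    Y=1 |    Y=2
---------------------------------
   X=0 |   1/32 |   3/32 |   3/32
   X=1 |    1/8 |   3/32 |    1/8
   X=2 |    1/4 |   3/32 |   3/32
3.0070 bits

Joint entropy is H(X,Y) = -Σ_{x,y} p(x,y) log p(x,y).

Summing over all non-zero entries:
H(X,Y) = -[1/32·log_2(1/32) + 3/32·log_2(3/32) + 3/32·log_2(3/32) + 1/8·log_2(1/8) + 3/32·log_2(3/32) + 1/8·log_2(1/8) + 1/4·log_2(1/4) + 3/32·log_2(3/32) + 3/32·log_2(3/32)]
H(X,Y) = 3.0070 bits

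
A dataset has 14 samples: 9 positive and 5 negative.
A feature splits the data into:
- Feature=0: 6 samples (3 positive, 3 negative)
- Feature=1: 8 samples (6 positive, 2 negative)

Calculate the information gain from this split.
0.0481 bits

Information Gain = H(Y) - H(Y|Feature)

Before split:
P(positive) = 9/14 = 0.6429
H(Y) = 0.9403 bits

After split:
Feature=0: H = 1.0000 bits (weight = 6/14)
Feature=1: H = 0.8113 bits (weight = 8/14)
H(Y|Feature) = (6/14)×1.0000 + (8/14)×0.8113 = 0.8922 bits

Information Gain = 0.9403 - 0.8922 = 0.0481 bits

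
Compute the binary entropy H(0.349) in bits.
0.9332 bits

The binary entropy function is:
H(p) = -p log(p) - (1-p) log(1-p)

H(0.349) = -0.349 × log_2(0.349) - 0.651 × log_2(0.651)
H(0.349) = 0.9332 bits

Note: Binary entropy is maximized at p=0.5 (H=1 bit) and minimized at p=0 or p=1 (H=0).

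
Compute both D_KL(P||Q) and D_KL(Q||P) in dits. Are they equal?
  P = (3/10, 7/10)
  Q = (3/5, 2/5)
D_KL(P||Q) = 0.0798, D_KL(Q||P) = 0.0834

KL divergence is not symmetric: D_KL(P||Q) ≠ D_KL(Q||P) in general.

D_KL(P||Q) = 0.0798 dits
D_KL(Q||P) = 0.0834 dits

No, they are not equal!

This asymmetry is why KL divergence is not a true distance metric.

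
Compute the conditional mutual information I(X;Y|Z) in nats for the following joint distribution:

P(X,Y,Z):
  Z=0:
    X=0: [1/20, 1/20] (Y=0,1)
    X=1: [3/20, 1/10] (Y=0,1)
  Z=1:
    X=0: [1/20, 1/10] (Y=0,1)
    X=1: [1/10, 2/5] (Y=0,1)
0.0069 nats

Conditional mutual information: I(X;Y|Z) = H(X|Z) + H(Y|Z) - H(X,Y|Z)

H(Z) = 0.6474
H(X,Z) = 1.2080 → H(X|Z) = 0.5605
H(Y,Z) = 1.2376 → H(Y|Z) = 0.5902
H(X,Y,Z) = 1.7912 → H(X,Y|Z) = 1.1438

I(X;Y|Z) = 0.5605 + 0.5902 - 1.1438 = 0.0069 nats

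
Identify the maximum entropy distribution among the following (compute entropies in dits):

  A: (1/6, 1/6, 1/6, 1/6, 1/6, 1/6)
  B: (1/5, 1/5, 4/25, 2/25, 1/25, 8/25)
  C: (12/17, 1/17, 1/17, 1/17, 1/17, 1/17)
A

For a discrete distribution over n outcomes, entropy is maximized by the uniform distribution.

Computing entropies:
H(A) = 0.7782 dits
H(B) = 0.7090 dits
H(C) = 0.4687 dits

The uniform distribution (where all probabilities equal 1/6) achieves the maximum entropy of log_10(6) = 0.7782 dits.

Distribution A has the highest entropy.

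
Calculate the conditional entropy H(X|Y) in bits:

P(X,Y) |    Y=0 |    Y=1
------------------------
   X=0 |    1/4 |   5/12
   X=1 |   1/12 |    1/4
0.9067 bits

Using the chain rule: H(X|Y) = H(X,Y) - H(Y)

First, compute H(X,Y) = 1.8250 bits

Marginal P(Y) = (1/3, 2/3)
H(Y) = 0.9183 bits

H(X|Y) = H(X,Y) - H(Y) = 1.8250 - 0.9183 = 0.9067 bits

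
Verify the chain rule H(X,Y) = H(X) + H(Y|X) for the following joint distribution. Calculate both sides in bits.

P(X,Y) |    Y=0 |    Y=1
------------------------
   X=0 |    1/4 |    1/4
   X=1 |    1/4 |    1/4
H(X,Y) = 2.0000, H(X) = 1.0000, H(Y|X) = 1.0000 (all in bits)

Chain rule: H(X,Y) = H(X) + H(Y|X)

Left side — joint entropy directly:
H(X,Y) = -Σ p(x,y) log p(x,y) = 2.0000 bits

Right side — compute H(Y|X) from the conditional distributions:
P(X) = (1/2, 1/2), so H(X) = 1.0000 bits
H(Y|X) = Σ_x P(X=x) · H(Y|X=x):
  P(Y|X=0) = (1/2, 1/2), H(Y|X=0) = 1.0000, weight P(X=0) = 1/2
  P(Y|X=1) = (1/2, 1/2), H(Y|X=1) = 1.0000, weight P(X=1) = 1/2
H(Y|X) = 1.0000 bits

H(X) + H(Y|X) = 1.0000 + 1.0000 = 2.0000 bits

Both sides equal 2.0000 bits. ✓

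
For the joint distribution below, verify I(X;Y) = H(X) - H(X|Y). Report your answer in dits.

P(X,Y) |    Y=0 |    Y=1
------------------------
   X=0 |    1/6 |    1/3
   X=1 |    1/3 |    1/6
I(X;Y) = 0.0246 dits

Mutual information has multiple equivalent forms:
- I(X;Y) = H(X) - H(X|Y)
- I(X;Y) = H(Y) - H(Y|X)
- I(X;Y) = H(X) + H(Y) - H(X,Y)

Computing all quantities:
H(X) = 0.3010, H(Y) = 0.3010, H(X,Y) = 0.5775
H(X|Y) = 0.2764, H(Y|X) = 0.2764

Verification:
H(X) - H(X|Y) = 0.3010 - 0.2764 = 0.0246
H(Y) - H(Y|X) = 0.3010 - 0.2764 = 0.0246
H(X) + H(Y) - H(X,Y) = 0.3010 + 0.3010 - 0.5775 = 0.0246

All forms give I(X;Y) = 0.0246 dits. ✓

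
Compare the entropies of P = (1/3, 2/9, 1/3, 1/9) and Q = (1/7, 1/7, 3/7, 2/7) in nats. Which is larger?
P

Computing entropies in nats:
H(P) = 1.3108
H(Q) = 1.2770

Distribution P has higher entropy.

Intuition: The distribution closer to uniform (more spread out) has higher entropy.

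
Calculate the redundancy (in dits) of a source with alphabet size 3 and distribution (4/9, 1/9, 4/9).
0.0580 dits

Redundancy measures how far a source is from maximum entropy:
R = H_max - H(X)

Maximum entropy for 3 symbols: H_max = log_10(3) = 0.4771 dits
Actual entropy: H(X) = 0.4191 dits
Redundancy: R = 0.4771 - 0.4191 = 0.0580 dits

This redundancy represents potential for compression: the source could be compressed by 0.0580 dits per symbol.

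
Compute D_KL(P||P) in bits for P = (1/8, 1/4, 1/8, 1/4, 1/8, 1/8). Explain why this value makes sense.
0.0000 bits

KL divergence satisfies the Gibbs inequality: D_KL(P||Q) ≥ 0 for all distributions P, Q.

D_KL(P||Q) = Σ p(x) log(p(x)/q(x))
Each term is p(x) × log_2(p(x)/p(x)) = p(x) × log_2(1) = 0, so the sum is 0.
D_KL(P||Q) = 0.0000 bits

When P = Q, the KL divergence is exactly 0, as there is no 'divergence' between identical distributions.

This non-negativity is a fundamental property: relative entropy cannot be negative because it measures how different Q is from P.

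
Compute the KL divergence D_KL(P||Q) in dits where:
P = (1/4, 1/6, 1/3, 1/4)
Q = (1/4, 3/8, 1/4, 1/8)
0.0582 dits

KL divergence: D_KL(P||Q) = Σ p(x) log(p(x)/q(x))

Computing term by term:
  x=0: 1/4 × log_10[(1/4)/(1/4)] = 1/4 × 0.0000 = 0.0000
  x=1: 1/6 × log_10[(1/6)/(3/8)] = 1/6 × -0.3522 = -0.0587
  x=2: 1/3 × log_10[(1/3)/(1/4)] = 1/3 × 0.1249 = 0.0416
  x=3: 1/4 × log_10[(1/4)/(1/8)] = 1/4 × 0.3010 = 0.0753

D_KL(P||Q) = 0.0582 dits

Note: KL divergence is always non-negative and equals 0 iff P = Q.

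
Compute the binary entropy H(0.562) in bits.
0.9889 bits

The binary entropy function is:
H(p) = -p log(p) - (1-p) log(1-p)

H(0.562) = -0.562 × log_2(0.562) - 0.438 × log_2(0.438)
H(0.562) = 0.9889 bits

Note: Binary entropy is maximized at p=0.5 (H=1 bit) and minimized at p=0 or p=1 (H=0).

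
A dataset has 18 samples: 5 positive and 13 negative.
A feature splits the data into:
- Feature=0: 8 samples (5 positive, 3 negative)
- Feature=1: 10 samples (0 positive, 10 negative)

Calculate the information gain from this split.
0.4282 bits

Information Gain = H(Y) - H(Y|Feature)

Before split:
P(positive) = 5/18 = 0.2778
H(Y) = 0.8524 bits

After split:
Feature=0: H = 0.9544 bits (weight = 8/18)
Feature=1: H = 0.0000 bits (weight = 10/18)
H(Y|Feature) = (8/18)×0.9544 + (10/18)×0.0000 = 0.4242 bits

Information Gain = 0.8524 - 0.4242 = 0.4282 bits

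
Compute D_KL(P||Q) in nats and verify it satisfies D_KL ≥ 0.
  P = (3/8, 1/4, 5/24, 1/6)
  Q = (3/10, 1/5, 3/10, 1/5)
0.0331 nats

KL divergence satisfies the Gibbs inequality: D_KL(P||Q) ≥ 0 for all distributions P, Q.

D_KL(P||Q) = Σ p(x) log(p(x)/q(x))
Term by term:
  x=0: 3/8 × log_e[(3/8)/(3/10)] = 0.0837
  x=1: 1/4 × log_e[(1/4)/(1/5)] = 0.0558
  x=2: 5/24 × log_e[(5/24)/(3/10)] = -0.0760
  x=3: 1/6 × log_e[(1/6)/(1/5)] = -0.0304
D_KL(P||Q) = 0.0331 nats

D_KL(P||Q) = 0.0331 ≥ 0 ✓

This non-negativity is a fundamental property: relative entropy cannot be negative because it measures how different Q is from P.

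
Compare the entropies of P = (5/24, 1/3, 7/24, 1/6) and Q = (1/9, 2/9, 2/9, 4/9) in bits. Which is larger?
P

Computing entropies in bits:
H(P) = 1.9491
H(Q) = 1.8366

Distribution P has higher entropy.

Intuition: The distribution closer to uniform (more spread out) has higher entropy.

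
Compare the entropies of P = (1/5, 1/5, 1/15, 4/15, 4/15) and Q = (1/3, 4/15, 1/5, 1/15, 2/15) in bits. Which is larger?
P

Computing entropies in bits:
H(P) = 2.2062
H(Q) = 2.1493

Distribution P has higher entropy.

Intuition: The distribution closer to uniform (more spread out) has higher entropy.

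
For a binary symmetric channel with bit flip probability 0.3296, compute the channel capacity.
0.0855 bits

For a binary symmetric channel (BSC) with error probability p:
Capacity C = 1 - H(p) bits per symbol

where H(p) = -p log₂(p) - (1-p) log₂(1-p) is the binary entropy function.

H(0.3296) = 0.9145 bits
C = 1 - 0.9145 = 0.0855 bits per symbol

This means we can reliably transmit up to 0.0855 bits of information per channel use.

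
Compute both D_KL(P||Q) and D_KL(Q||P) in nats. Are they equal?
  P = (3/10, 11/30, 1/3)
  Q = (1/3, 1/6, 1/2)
D_KL(P||Q) = 0.1223, D_KL(Q||P) = 0.1064

KL divergence is not symmetric: D_KL(P||Q) ≠ D_KL(Q||P) in general.

D_KL(P||Q) = 0.1223 nats
D_KL(Q||P) = 0.1064 nats

No, they are not equal!

This asymmetry is why KL divergence is not a true distance metric.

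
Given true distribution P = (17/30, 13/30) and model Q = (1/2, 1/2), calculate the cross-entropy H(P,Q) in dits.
0.3010 dits

Cross-entropy: H(P,Q) = -Σ p(x) log q(x)

Alternatively: H(P,Q) = H(P) + D_KL(P||Q)
H(P) = 0.2972 dits
D_KL(P||Q) = 0.0039 dits

H(P,Q) = 0.2972 + 0.0039 = 0.3010 dits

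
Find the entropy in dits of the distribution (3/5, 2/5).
0.2923 dits

Shannon entropy is H(X) = -Σ p(x) log p(x).

For P = (3/5, 2/5):
H = -3/5 × log_10(3/5) -2/5 × log_10(2/5)
H = 0.2923 dits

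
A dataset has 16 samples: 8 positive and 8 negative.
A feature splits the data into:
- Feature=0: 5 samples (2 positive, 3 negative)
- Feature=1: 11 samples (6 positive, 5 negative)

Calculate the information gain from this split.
0.0132 bits

Information Gain = H(Y) - H(Y|Feature)

Before split:
P(positive) = 8/16 = 0.5000
H(Y) = 1.0000 bits

After split:
Feature=0: H = 0.9710 bits (weight = 5/16)
Feature=1: H = 0.9940 bits (weight = 11/16)
H(Y|Feature) = (5/16)×0.9710 + (11/16)×0.9940 = 0.9868 bits

Information Gain = 1.0000 - 0.9868 = 0.0132 bits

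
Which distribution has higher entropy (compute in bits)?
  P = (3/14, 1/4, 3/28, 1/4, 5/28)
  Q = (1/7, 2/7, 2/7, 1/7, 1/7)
P

Computing entropies in bits:
H(P) = 2.2653
H(Q) = 2.2359

Distribution P has higher entropy.

Intuition: The distribution closer to uniform (more spread out) has higher entropy.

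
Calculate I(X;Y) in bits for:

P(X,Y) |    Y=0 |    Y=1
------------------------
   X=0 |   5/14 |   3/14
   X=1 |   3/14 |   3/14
0.0113 bits

Mutual information: I(X;Y) = H(X) + H(Y) - H(X,Y)

Marginals:
P(X) = (4/7, 3/7), H(X) = 0.9852 bits
P(Y) = (4/7, 3/7), H(Y) = 0.9852 bits

Joint entropy: H(X,Y) = 1.9592 bits

I(X;Y) = 0.9852 + 0.9852 - 1.9592 = 0.0113 bits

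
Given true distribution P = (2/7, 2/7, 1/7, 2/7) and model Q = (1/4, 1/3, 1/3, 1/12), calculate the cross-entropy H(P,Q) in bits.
2.2750 bits

Cross-entropy: H(P,Q) = -Σ p(x) log q(x)

Alternatively: H(P,Q) = H(P) + D_KL(P||Q)
H(P) = 1.9502 bits
D_KL(P||Q) = 0.3248 bits

H(P,Q) = 1.9502 + 0.3248 = 2.2750 bits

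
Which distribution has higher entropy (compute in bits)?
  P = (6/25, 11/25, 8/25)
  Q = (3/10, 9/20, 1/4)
P

Computing entropies in bits:
H(P) = 1.5413
H(Q) = 1.5395

Distribution P has higher entropy.

Intuition: The distribution closer to uniform (more spread out) has higher entropy.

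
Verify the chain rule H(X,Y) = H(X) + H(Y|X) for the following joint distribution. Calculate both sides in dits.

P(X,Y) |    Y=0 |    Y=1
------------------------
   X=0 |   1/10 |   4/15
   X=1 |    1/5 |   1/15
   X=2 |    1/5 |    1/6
H(X,Y) = 0.7408, H(X) = 0.4726, H(Y|X) = 0.2682 (all in dits)

Chain rule: H(X,Y) = H(X) + H(Y|X)

Left side — joint entropy directly:
H(X,Y) = -Σ p(x,y) log p(x,y) = 0.7408 dits

Right side — compute H(Y|X) from the conditional distributions:
P(X) = (11/30, 4/15, 11/30), so H(X) = 0.4726 dits
H(Y|X) = Σ_x P(X=x) · H(Y|X=x):
  P(Y|X=0) = (3/11, 8/11), H(Y|X=0) = 0.2545, weight P(X=0) = 11/30
  P(Y|X=1) = (3/4, 1/4), H(Y|X=1) = 0.2442, weight P(X=1) = 4/15
  P(Y|X=2) = (6/11, 5/11), H(Y|X=2) = 0.2992, weight P(X=2) = 11/30
H(Y|X) = 0.2682 dits

H(X) + H(Y|X) = 0.4726 + 0.2682 = 0.7408 dits

Both sides equal 0.7408 dits. ✓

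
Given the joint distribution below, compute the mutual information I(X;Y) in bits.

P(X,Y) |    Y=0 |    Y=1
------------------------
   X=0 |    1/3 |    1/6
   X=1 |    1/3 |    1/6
0.0000 bits

Mutual information: I(X;Y) = H(X) + H(Y) - H(X,Y)

Marginals:
P(X) = (1/2, 1/2), H(X) = 1.0000 bits
P(Y) = (2/3, 1/3), H(Y) = 0.9183 bits

Joint entropy: H(X,Y) = 1.9183 bits

I(X;Y) = 1.0000 + 0.9183 - 1.9183 = 0.0000 bits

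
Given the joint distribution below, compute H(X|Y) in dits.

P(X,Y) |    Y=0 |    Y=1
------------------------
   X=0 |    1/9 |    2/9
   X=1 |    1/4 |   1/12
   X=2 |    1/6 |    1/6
0.4507 dits

Using the chain rule: H(X|Y) = H(X,Y) - H(Y)

First, compute H(X,Y) = 0.7510 dits

Marginal P(Y) = (19/36, 17/36)
H(Y) = 0.3004 dits

H(X|Y) = H(X,Y) - H(Y) = 0.7510 - 0.3004 = 0.4507 dits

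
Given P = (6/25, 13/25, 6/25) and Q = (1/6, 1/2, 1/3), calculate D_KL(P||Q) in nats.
0.0291 nats

KL divergence: D_KL(P||Q) = Σ p(x) log(p(x)/q(x))

Computing term by term:
  x=0: 6/25 × log_e[(6/25)/(1/6)] = 6/25 × 0.3646 = 0.0875
  x=1: 13/25 × log_e[(13/25)/(1/2)] = 13/25 × 0.0392 = 0.0204
  x=2: 6/25 × log_e[(6/25)/(1/3)] = 6/25 × -0.3285 = -0.0788

D_KL(P||Q) = 0.0291 nats

Note: KL divergence is always non-negative and equals 0 iff P = Q.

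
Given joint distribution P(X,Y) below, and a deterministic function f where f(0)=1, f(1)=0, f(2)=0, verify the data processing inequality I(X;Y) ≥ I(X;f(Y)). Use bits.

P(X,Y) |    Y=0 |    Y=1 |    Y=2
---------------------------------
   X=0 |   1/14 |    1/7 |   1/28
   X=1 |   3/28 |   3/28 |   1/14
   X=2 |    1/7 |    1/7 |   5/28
I(X;Y) = 0.0495, I(X;f(Y)) = 0.0040, inequality holds: 0.0495 ≥ 0.0040

Data Processing Inequality: For any Markov chain X → Y → Z, we have I(X;Y) ≥ I(X;Z).

Here Z = f(Y) is a deterministic function of Y, forming X → Y → Z.

Original I(X;Y) = 0.0495 bits

After applying f:
P(X,Z) where Z=f(Y):
- P(X,Z=0) = P(X,Y=1) + P(X,Y=2)
- P(X,Z=1) = P(X,Y=0)

I(X;Z) = I(X;f(Y)) = 0.0040 bits

Verification: 0.0495 ≥ 0.0040 ✓

Information cannot be created by processing; the function f can only lose information about X.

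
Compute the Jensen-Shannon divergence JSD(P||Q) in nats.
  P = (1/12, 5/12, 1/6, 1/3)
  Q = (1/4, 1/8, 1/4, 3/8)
0.0680 nats

Jensen-Shannon divergence is:
JSD(P||Q) = 0.5 × D_KL(P||M) + 0.5 × D_KL(Q||M)
where M = 0.5 × (P + Q) is the mixture distribution.

M = 0.5 × (1/12, 5/12, 1/6, 1/3) + 0.5 × (1/4, 1/8, 1/4, 3/8) = (1/6, 0.270833, 5/24, 0.354167)

D_KL(P||M) = 0.0643 nats
D_KL(Q||M) = 0.0717 nats

JSD(P||Q) = 0.5 × 0.0643 + 0.5 × 0.0717 = 0.0680 nats

Unlike KL divergence, JSD is symmetric and bounded: 0 ≤ JSD ≤ log(2).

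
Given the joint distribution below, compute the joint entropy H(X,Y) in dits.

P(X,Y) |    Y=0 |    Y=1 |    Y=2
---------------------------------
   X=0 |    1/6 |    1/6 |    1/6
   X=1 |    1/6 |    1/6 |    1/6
0.7782 dits

Joint entropy is H(X,Y) = -Σ_{x,y} p(x,y) log p(x,y).

Summing over all non-zero entries:
H(X,Y) = -[1/6·log_10(1/6) + 1/6·log_10(1/6) + 1/6·log_10(1/6) + 1/6·log_10(1/6) + 1/6·log_10(1/6) + 1/6·log_10(1/6)]
H(X,Y) = 0.7782 dits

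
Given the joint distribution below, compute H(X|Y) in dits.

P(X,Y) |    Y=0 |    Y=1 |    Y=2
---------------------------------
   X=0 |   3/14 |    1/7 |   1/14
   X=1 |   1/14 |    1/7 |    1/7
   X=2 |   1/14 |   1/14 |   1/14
0.4400 dits

Using the chain rule: H(X|Y) = H(X,Y) - H(Y)

First, compute H(X,Y) = 0.9149 dits

Marginal P(Y) = (5/14, 5/14, 2/7)
H(Y) = 0.4748 dits

H(X|Y) = H(X,Y) - H(Y) = 0.9149 - 0.4748 = 0.4400 dits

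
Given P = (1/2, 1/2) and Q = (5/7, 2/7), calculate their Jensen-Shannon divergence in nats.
0.0243 nats

Jensen-Shannon divergence is:
JSD(P||Q) = 0.5 × D_KL(P||M) + 0.5 × D_KL(Q||M)
where M = 0.5 × (P + Q) is the mixture distribution.

M = 0.5 × (1/2, 1/2) + 0.5 × (5/7, 2/7) = (17/28, 11/28)

D_KL(P||M) = 0.0235 nats
D_KL(Q||M) = 0.0251 nats

JSD(P||Q) = 0.5 × 0.0235 + 0.5 × 0.0251 = 0.0243 nats

Unlike KL divergence, JSD is symmetric and bounded: 0 ≤ JSD ≤ log(2).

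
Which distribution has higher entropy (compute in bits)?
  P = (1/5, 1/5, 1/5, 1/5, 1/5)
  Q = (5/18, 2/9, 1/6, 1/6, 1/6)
P

Computing entropies in bits:
H(P) = 2.3219
H(Q) = 2.2880

Distribution P has higher entropy.

Intuition: The distribution closer to uniform (more spread out) has higher entropy.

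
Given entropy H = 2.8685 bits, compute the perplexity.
7.3031

Perplexity is 2^H (or exp(H) for natural log).

H = 2.8685 bits
Perplexity = 2^2.8685 = 7.3031

Interpretation: The model's uncertainty is equivalent to choosing uniformly among 7.3 options.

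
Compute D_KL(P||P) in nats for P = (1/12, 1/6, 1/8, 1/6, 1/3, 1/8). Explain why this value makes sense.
0.0000 nats

KL divergence satisfies the Gibbs inequality: D_KL(P||Q) ≥ 0 for all distributions P, Q.

D_KL(P||Q) = Σ p(x) log(p(x)/q(x))
Each term is p(x) × log_e(p(x)/p(x)) = p(x) × log_e(1) = 0, so the sum is 0.
D_KL(P||Q) = 0.0000 nats

When P = Q, the KL divergence is exactly 0, as there is no 'divergence' between identical distributions.

This non-negativity is a fundamental property: relative entropy cannot be negative because it measures how different Q is from P.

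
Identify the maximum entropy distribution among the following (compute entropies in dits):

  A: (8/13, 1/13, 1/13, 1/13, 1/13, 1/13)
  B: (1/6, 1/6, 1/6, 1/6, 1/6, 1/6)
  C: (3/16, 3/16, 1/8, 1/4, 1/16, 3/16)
B

For a discrete distribution over n outcomes, entropy is maximized by the uniform distribution.

Computing entropies:
H(A) = 0.5582 dits
H(B) = 0.7782 dits
H(C) = 0.7476 dits

The uniform distribution (where all probabilities equal 1/6) achieves the maximum entropy of log_10(6) = 0.7782 dits.

Distribution B has the highest entropy.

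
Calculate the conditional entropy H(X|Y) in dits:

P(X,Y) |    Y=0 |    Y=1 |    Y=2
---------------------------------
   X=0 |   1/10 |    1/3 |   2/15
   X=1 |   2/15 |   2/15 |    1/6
0.2800 dits

Using the chain rule: H(X|Y) = H(X,Y) - H(Y)

First, compute H(X,Y) = 0.7388 dits

Marginal P(Y) = (7/30, 7/15, 3/10)
H(Y) = 0.4588 dits

H(X|Y) = H(X,Y) - H(Y) = 0.7388 - 0.4588 = 0.2800 dits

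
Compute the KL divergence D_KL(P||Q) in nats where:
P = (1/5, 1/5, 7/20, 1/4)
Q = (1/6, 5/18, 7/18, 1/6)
0.0353 nats

KL divergence: D_KL(P||Q) = Σ p(x) log(p(x)/q(x))

Computing term by term:
  x=0: 1/5 × log_e[(1/5)/(1/6)] = 1/5 × 0.1823 = 0.0365
  x=1: 1/5 × log_e[(1/5)/(5/18)] = 1/5 × -0.3285 = -0.0657
  x=2: 7/20 × log_e[(7/20)/(7/18)] = 7/20 × -0.1054 = -0.0369
  x=3: 1/4 × log_e[(1/4)/(1/6)] = 1/4 × 0.4055 = 0.1014

D_KL(P||Q) = 0.0353 nats

Note: KL divergence is always non-negative and equals 0 iff P = Q.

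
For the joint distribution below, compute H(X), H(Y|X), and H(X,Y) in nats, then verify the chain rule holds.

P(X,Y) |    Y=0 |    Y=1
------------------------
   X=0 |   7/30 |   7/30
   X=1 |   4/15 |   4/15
H(X,Y) = 1.3841, H(X) = 0.6909, H(Y|X) = 0.6931 (all in nats)

Chain rule: H(X,Y) = H(X) + H(Y|X)

Left side — joint entropy directly:
H(X,Y) = -Σ p(x,y) log p(x,y) = 1.3841 nats

Right side — compute H(Y|X) from the conditional distributions:
P(X) = (7/15, 8/15), so H(X) = 0.6909 nats
H(Y|X) = Σ_x P(X=x) · H(Y|X=x):
  P(Y|X=0) = (1/2, 1/2), H(Y|X=0) = 0.6931, weight P(X=0) = 7/15
  P(Y|X=1) = (1/2, 1/2), H(Y|X=1) = 0.6931, weight P(X=1) = 8/15
H(Y|X) = 0.6931 nats

H(X) + H(Y|X) = 0.6909 + 0.6931 = 1.3841 nats

Both sides equal 1.3841 nats. ✓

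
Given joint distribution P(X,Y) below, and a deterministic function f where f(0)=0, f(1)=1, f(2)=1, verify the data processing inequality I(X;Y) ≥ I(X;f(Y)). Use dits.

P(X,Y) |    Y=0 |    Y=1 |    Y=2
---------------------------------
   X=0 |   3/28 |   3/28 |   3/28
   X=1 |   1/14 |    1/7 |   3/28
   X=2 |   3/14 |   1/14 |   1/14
I(X;Y) = 0.0245, I(X;f(Y)) = 0.0238, inequality holds: 0.0245 ≥ 0.0238

Data Processing Inequality: For any Markov chain X → Y → Z, we have I(X;Y) ≥ I(X;Z).

Here Z = f(Y) is a deterministic function of Y, forming X → Y → Z.

Original I(X;Y) = 0.0245 dits

After applying f:
P(X,Z) where Z=f(Y):
- P(X,Z=0) = P(X,Y=0)
- P(X,Z=1) = P(X,Y=1) + P(X,Y=2)

I(X;Z) = I(X;f(Y)) = 0.0238 dits

Verification: 0.0245 ≥ 0.0238 ✓

Information cannot be created by processing; the function f can only lose information about X.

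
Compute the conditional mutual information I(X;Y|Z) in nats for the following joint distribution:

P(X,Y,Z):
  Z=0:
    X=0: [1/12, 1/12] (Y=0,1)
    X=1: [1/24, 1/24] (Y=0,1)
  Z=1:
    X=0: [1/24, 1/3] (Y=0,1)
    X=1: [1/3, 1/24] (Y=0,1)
0.2582 nats

Conditional mutual information: I(X;Y|Z) = H(X|Z) + H(Y|Z) - H(X,Y|Z)

H(Z) = 0.5623
H(X,Z) = 1.2413 → H(X|Z) = 0.6790
H(Y,Z) = 1.2555 → H(Y|Z) = 0.6931
H(X,Y,Z) = 1.6762 → H(X,Y|Z) = 1.1139

I(X;Y|Z) = 0.6790 + 0.6931 - 1.1139 = 0.2582 nats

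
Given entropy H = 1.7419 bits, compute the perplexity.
3.3448

Perplexity is 2^H (or exp(H) for natural log).

H = 1.7419 bits
Perplexity = 2^1.7419 = 3.3448

Interpretation: The model's uncertainty is equivalent to choosing uniformly among 3.3 options.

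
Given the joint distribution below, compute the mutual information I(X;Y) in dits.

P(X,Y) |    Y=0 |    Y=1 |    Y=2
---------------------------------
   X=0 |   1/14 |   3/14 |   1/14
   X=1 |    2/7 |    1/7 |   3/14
0.0313 dits

Mutual information: I(X;Y) = H(X) + H(Y) - H(X,Y)

Marginals:
P(X) = (5/14, 9/14), H(X) = 0.2831 dits
P(Y) = (5/14, 5/14, 2/7), H(Y) = 0.4748 dits

Joint entropy: H(X,Y) = 0.7266 dits

I(X;Y) = 0.2831 + 0.4748 - 0.7266 = 0.0313 dits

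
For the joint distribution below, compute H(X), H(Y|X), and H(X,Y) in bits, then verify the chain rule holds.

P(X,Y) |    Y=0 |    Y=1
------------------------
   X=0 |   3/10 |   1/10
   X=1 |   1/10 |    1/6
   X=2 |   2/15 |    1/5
H(X,Y) = 2.4683, H(X) = 1.5656, H(Y|X) = 0.9027 (all in bits)

Chain rule: H(X,Y) = H(X) + H(Y|X)

Left side — joint entropy directly:
H(X,Y) = -Σ p(x,y) log p(x,y) = 2.4683 bits

Right side — compute H(Y|X) from the conditional distributions:
P(X) = (2/5, 4/15, 1/3), so H(X) = 1.5656 bits
H(Y|X) = Σ_x P(X=x) · H(Y|X=x):
  P(Y|X=0) = (3/4, 1/4), H(Y|X=0) = 0.8113, weight P(X=0) = 2/5
  P(Y|X=1) = (3/8, 5/8), H(Y|X=1) = 0.9544, weight P(X=1) = 4/15
  P(Y|X=2) = (2/5, 3/5), H(Y|X=2) = 0.9710, weight P(X=2) = 1/3
H(Y|X) = 0.9027 bits

H(X) + H(Y|X) = 1.5656 + 0.9027 = 2.4683 bits

Both sides equal 2.4683 bits. ✓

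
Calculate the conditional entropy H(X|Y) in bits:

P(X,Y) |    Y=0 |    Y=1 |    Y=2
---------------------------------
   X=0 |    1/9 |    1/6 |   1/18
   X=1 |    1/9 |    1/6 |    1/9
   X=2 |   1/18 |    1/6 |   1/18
1.5486 bits

Using the chain rule: H(X|Y) = H(X,Y) - H(Y)

First, compute H(X,Y) = 3.0441 bits

Marginal P(Y) = (5/18, 1/2, 2/9)
H(Y) = 1.4955 bits

H(X|Y) = H(X,Y) - H(Y) = 3.0441 - 1.4955 = 1.5486 bits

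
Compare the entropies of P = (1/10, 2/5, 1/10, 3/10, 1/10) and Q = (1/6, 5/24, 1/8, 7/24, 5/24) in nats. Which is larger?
Q

Computing entropies in nats:
H(P) = 1.4185
H(Q) = 1.5715

Distribution Q has higher entropy.

Intuition: The distribution closer to uniform (more spread out) has higher entropy.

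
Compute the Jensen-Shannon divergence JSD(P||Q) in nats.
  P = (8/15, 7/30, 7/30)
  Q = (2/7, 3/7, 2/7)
0.0349 nats

Jensen-Shannon divergence is:
JSD(P||Q) = 0.5 × D_KL(P||M) + 0.5 × D_KL(Q||M)
where M = 0.5 × (P + Q) is the mixture distribution.

M = 0.5 × (8/15, 7/30, 7/30) + 0.5 × (2/7, 3/7, 2/7) = (0.409524, 0.330952, 0.259524)

D_KL(P||M) = 0.0345 nats
D_KL(Q||M) = 0.0354 nats

JSD(P||Q) = 0.5 × 0.0345 + 0.5 × 0.0354 = 0.0349 nats

Unlike KL divergence, JSD is symmetric and bounded: 0 ≤ JSD ≤ log(2).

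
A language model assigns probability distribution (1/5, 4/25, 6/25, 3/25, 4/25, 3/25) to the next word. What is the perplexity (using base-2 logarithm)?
5.8106

Perplexity is 2^H (or exp(H) for natural log).

First, H = -Σ p log p = 2.5387 bits
Perplexity = 2^2.5387 = 5.8106

Interpretation: The model's uncertainty is equivalent to choosing uniformly among 5.8 options.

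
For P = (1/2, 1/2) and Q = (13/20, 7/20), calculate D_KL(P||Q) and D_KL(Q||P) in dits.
D_KL(P||Q) = 0.0205, D_KL(Q||P) = 0.0198

KL divergence is not symmetric: D_KL(P||Q) ≠ D_KL(Q||P) in general.

D_KL(P||Q) = 0.0205 dits
D_KL(Q||P) = 0.0198 dits

No, they are not equal!

This asymmetry is why KL divergence is not a true distance metric.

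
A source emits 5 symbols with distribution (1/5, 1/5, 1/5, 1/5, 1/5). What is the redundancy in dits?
0.0000 dits

Redundancy measures how far a source is from maximum entropy:
R = H_max - H(X)

Maximum entropy for 5 symbols: H_max = log_10(5) = 0.6990 dits
Actual entropy: H(X) = 0.6990 dits
Redundancy: R = 0.6990 - 0.6990 = 0.0000 dits

This redundancy represents potential for compression: the source could be compressed by 0.0000 dits per symbol.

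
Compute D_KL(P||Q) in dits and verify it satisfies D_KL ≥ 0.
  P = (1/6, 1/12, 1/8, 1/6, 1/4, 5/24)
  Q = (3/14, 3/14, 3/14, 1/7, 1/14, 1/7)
0.0997 dits

KL divergence satisfies the Gibbs inequality: D_KL(P||Q) ≥ 0 for all distributions P, Q.

D_KL(P||Q) = Σ p(x) log(p(x)/q(x))
Term by term:
  x=0: 1/6 × log_10[(1/6)/(3/14)] = -0.0182
  x=1: 1/12 × log_10[(1/12)/(3/14)] = -0.0342
  x=2: 1/8 × log_10[(1/8)/(3/14)] = -0.0293
  x=3: 1/6 × log_10[(1/6)/(1/7)] = 0.0112
  x=4: 1/4 × log_10[(1/4)/(1/14)] = 0.1360
  x=5: 5/24 × log_10[(5/24)/(1/7)] = 0.0341
D_KL(P||Q) = 0.0997 dits

D_KL(P||Q) = 0.0997 ≥ 0 ✓

This non-negativity is a fundamental property: relative entropy cannot be negative because it measures how different Q is from P.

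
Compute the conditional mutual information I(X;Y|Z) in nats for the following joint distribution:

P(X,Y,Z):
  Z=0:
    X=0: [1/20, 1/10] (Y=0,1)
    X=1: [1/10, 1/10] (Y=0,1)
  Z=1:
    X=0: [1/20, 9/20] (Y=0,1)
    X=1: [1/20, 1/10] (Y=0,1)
0.0260 nats

Conditional mutual information: I(X;Y|Z) = H(X|Z) + H(Y|Z) - H(X,Y|Z)

H(Z) = 0.6474
H(X,Z) = 1.2376 → H(X|Z) = 0.5902
H(Y,Z) = 1.1655 → H(Y|Z) = 0.5181
H(X,Y,Z) = 1.7297 → H(X,Y|Z) = 1.0823

I(X;Y|Z) = 0.5902 + 0.5181 - 1.0823 = 0.0260 nats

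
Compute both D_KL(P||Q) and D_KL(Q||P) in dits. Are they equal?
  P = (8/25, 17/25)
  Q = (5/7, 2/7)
D_KL(P||Q) = 0.1445, D_KL(Q||P) = 0.1415

KL divergence is not symmetric: D_KL(P||Q) ≠ D_KL(Q||P) in general.

D_KL(P||Q) = 0.1445 dits
D_KL(Q||P) = 0.1415 dits

No, they are not equal!

This asymmetry is why KL divergence is not a true distance metric.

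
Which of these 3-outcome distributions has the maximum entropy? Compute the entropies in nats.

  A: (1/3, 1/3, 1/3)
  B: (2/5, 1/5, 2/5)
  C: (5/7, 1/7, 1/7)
A

For a discrete distribution over n outcomes, entropy is maximized by the uniform distribution.

Computing entropies:
H(A) = 1.0986 nats
H(B) = 1.0549 nats
H(C) = 0.7963 nats

The uniform distribution (where all probabilities equal 1/3) achieves the maximum entropy of log_e(3) = 1.0986 nats.

Distribution A has the highest entropy.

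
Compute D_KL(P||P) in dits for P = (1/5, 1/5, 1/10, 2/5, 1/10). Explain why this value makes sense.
0.0000 dits

KL divergence satisfies the Gibbs inequality: D_KL(P||Q) ≥ 0 for all distributions P, Q.

D_KL(P||Q) = Σ p(x) log(p(x)/q(x))
Each term is p(x) × log_10(p(x)/p(x)) = p(x) × log_10(1) = 0, so the sum is 0.
D_KL(P||Q) = 0.0000 dits

When P = Q, the KL divergence is exactly 0, as there is no 'divergence' between identical distributions.

This non-negativity is a fundamental property: relative entropy cannot be negative because it measures how different Q is from P.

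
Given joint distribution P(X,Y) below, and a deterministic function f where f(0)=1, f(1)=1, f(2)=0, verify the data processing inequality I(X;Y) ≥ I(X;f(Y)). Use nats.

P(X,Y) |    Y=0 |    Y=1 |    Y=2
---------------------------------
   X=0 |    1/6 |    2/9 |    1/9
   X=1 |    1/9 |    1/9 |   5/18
I(X;Y) = 0.0614, I(X;f(Y)) = 0.0599, inequality holds: 0.0614 ≥ 0.0599

Data Processing Inequality: For any Markov chain X → Y → Z, we have I(X;Y) ≥ I(X;Z).

Here Z = f(Y) is a deterministic function of Y, forming X → Y → Z.

Original I(X;Y) = 0.0614 nats

After applying f:
P(X,Z) where Z=f(Y):
- P(X,Z=0) = P(X,Y=2)
- P(X,Z=1) = P(X,Y=0) + P(X,Y=1)

I(X;Z) = I(X;f(Y)) = 0.0599 nats

Verification: 0.0614 ≥ 0.0599 ✓

Information cannot be created by processing; the function f can only lose information about X.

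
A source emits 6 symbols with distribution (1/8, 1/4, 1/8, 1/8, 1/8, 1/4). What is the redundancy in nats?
0.0589 nats

Redundancy measures how far a source is from maximum entropy:
R = H_max - H(X)

Maximum entropy for 6 symbols: H_max = log_e(6) = 1.7918 nats
Actual entropy: H(X) = 1.7329 nats
Redundancy: R = 1.7918 - 1.7329 = 0.0589 nats

This redundancy represents potential for compression: the source could be compressed by 0.0589 nats per symbol.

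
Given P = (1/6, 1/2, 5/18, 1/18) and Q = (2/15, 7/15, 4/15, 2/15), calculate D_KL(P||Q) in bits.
0.0496 bits

KL divergence: D_KL(P||Q) = Σ p(x) log(p(x)/q(x))

Computing term by term:
  x=0: 1/6 × log_2[(1/6)/(2/15)] = 1/6 × 0.3219 = 0.0537
  x=1: 1/2 × log_2[(1/2)/(7/15)] = 1/2 × 0.0995 = 0.0498
  x=2: 5/18 × log_2[(5/18)/(4/15)] = 5/18 × 0.0589 = 0.0164
  x=3: 1/18 × log_2[(1/18)/(2/15)] = 1/18 × -1.2630 = -0.0702

D_KL(P||Q) = 0.0496 bits

Note: KL divergence is always non-negative and equals 0 iff P = Q.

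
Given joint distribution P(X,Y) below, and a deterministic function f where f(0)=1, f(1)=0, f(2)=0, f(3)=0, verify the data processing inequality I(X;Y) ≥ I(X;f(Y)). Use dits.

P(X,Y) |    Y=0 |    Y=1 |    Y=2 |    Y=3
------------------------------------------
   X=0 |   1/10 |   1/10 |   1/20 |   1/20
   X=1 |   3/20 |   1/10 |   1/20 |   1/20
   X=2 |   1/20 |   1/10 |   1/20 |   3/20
I(X;Y) = 0.0264, I(X;f(Y)) = 0.0162, inequality holds: 0.0264 ≥ 0.0162

Data Processing Inequality: For any Markov chain X → Y → Z, we have I(X;Y) ≥ I(X;Z).

Here Z = f(Y) is a deterministic function of Y, forming X → Y → Z.

Original I(X;Y) = 0.0264 dits

After applying f:
P(X,Z) where Z=f(Y):
- P(X,Z=0) = P(X,Y=1) + P(X,Y=2) + P(X,Y=3)
- P(X,Z=1) = P(X,Y=0)

I(X;Z) = I(X;f(Y)) = 0.0162 dits

Verification: 0.0264 ≥ 0.0162 ✓

Information cannot be created by processing; the function f can only lose information about X.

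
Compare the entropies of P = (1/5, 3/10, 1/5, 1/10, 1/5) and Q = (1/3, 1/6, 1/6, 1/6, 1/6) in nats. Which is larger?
Q

Computing entropies in nats:
H(P) = 1.5571
H(Q) = 1.5607

Distribution Q has higher entropy.

Intuition: The distribution closer to uniform (more spread out) has higher entropy.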